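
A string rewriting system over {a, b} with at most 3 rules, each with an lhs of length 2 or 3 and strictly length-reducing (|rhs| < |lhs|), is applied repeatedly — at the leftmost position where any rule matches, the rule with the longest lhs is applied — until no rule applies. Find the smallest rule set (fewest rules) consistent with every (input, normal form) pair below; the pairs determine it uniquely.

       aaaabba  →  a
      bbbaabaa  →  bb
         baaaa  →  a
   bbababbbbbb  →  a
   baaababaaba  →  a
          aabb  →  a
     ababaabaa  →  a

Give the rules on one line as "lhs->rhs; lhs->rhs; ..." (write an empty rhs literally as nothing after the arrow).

aa->b; ab->; bbb->a

  | aaaabba => baabba => bbbba => aba => a
  | bbbaabaa => aaabaa => babaa => baa => bb
  | baaaa => bbaa => bbb => a
  | bbababbbbbb => bbabbbbbb => bbbbbbb => abbbb => bbb => a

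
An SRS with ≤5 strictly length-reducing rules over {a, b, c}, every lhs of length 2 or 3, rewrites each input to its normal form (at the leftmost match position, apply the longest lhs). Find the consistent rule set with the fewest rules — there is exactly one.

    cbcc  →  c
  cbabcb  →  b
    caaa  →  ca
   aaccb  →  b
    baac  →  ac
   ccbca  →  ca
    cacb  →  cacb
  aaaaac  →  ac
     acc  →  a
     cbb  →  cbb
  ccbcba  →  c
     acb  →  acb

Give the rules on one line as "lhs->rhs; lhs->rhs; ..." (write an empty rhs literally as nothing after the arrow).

  | cbcc => ccc => c
  | cbabcb => cbcb => ccb => b
  | caaa => ca
  | aaccb => ccb => b

aa->; ba->; bc->c; cc->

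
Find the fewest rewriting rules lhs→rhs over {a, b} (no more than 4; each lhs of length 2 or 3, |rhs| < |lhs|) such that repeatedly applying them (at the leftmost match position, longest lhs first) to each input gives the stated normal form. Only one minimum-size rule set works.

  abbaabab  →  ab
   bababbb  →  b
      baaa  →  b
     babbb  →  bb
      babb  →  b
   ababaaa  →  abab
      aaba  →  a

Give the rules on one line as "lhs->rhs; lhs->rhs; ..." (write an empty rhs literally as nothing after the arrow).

aaa->; aab->; abb->

  | abbaabab => aabab => ab
  | bababbb => babb => b
  | baaa => b
  | babbb => bb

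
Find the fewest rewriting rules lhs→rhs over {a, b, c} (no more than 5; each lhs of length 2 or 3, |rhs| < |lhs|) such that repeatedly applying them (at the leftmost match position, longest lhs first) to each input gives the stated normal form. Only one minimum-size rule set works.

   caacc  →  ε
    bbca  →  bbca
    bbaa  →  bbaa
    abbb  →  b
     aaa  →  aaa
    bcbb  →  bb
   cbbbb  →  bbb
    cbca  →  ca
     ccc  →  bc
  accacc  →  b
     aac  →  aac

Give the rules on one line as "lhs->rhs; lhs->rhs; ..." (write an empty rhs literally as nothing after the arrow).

aab->b; ab->c; cb->; cc->b

  | caacc => caab => cb => ε
  | bbca
  | bbaa
  | abbb => cbb => b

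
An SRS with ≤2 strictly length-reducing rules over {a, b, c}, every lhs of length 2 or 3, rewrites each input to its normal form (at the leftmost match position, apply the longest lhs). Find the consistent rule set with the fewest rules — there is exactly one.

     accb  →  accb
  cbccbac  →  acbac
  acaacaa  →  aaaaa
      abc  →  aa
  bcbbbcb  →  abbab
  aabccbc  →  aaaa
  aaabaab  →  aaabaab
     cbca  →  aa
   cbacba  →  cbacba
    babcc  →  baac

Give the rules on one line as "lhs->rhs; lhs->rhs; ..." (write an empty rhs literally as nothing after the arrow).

  | accb
  | cbccbac => cacbac => acbac
  | acaacaa => aaacaa => aaaaa
  | abc => aa

bc->a; ca->a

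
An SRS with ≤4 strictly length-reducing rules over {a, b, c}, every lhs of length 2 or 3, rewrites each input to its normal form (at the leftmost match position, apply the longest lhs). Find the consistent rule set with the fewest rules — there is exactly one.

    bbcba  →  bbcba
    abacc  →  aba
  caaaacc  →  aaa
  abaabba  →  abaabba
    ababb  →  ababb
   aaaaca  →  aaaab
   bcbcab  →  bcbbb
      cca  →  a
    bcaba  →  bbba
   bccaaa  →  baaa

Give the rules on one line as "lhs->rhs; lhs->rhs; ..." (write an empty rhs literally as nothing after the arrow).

ca->b; caa->a; cc->

  | bbcba
  | abacc => aba
  | caaaacc => aaacc => aaa
  | abaabba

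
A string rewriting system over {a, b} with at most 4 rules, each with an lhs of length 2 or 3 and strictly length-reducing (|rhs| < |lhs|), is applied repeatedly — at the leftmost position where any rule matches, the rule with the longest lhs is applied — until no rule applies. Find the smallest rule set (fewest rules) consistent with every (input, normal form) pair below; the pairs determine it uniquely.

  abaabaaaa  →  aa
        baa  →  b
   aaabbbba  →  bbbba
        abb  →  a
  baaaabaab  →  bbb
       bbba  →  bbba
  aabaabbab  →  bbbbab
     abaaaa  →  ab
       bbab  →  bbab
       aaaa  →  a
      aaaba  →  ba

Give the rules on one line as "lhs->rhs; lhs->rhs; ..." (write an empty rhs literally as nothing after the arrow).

aaa->; aab->bb; abb->a; baa->b

  | abaabaaaa => abbaaaa => aaaaa => aa
  | baa => b
  | aaabbbba => bbbba
  | abb => a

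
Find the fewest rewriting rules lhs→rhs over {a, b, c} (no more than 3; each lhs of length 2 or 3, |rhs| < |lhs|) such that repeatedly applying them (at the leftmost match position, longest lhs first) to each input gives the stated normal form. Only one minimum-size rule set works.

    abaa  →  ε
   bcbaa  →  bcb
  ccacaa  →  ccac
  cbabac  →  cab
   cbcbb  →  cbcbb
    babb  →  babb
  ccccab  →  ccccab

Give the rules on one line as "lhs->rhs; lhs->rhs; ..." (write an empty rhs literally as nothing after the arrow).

  | abaa => aa => ε
  | bcbaa => bcb
  | ccacaa => ccac
  | cbabac => cbac => cab

aa->; aba->a; bac->ab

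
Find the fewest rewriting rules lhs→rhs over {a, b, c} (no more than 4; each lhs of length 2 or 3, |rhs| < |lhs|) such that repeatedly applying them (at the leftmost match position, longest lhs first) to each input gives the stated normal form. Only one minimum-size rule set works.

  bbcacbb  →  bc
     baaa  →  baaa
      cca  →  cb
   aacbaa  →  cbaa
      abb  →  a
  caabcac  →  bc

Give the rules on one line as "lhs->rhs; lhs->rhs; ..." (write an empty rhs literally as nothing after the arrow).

  | bbcacbb => cacbb => bcbb => bc
  | baaa
  | cca => cb
  | aacbaa => acbaa => cbaa

ac->c; bb->; ca->b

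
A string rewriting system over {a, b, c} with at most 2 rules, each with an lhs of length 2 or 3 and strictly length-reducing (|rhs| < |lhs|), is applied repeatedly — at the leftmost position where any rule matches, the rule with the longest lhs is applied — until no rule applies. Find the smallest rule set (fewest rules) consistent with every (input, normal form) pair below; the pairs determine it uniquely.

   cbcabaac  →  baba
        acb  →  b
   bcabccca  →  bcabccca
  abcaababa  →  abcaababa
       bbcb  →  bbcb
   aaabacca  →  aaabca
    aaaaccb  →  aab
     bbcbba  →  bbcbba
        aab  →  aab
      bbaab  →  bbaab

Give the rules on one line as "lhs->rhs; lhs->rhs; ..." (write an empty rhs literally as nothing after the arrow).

  | cbcabaac => babaac => baba
  | acb => b
  | bcabccca
  | abcaababa

ac->; cbc->b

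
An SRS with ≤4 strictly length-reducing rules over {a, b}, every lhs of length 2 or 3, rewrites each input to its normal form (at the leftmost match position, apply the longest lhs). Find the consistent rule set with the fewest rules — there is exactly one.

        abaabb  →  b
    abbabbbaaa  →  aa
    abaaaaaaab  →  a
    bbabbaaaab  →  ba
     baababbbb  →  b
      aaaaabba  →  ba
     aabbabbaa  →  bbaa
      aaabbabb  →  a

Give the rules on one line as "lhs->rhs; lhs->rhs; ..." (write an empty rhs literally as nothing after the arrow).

  | abaabb => abb => b
  | abbabbbaaa => babbbaaa => aabbaaa => abaaa => aa
  | abaaaaaaab => aaaaaab => aaaab => aab => a
  | bbabbaaaab => baabaaaab => baaaab => baab => ba

aaa->a; ab->; aba->; bab->aa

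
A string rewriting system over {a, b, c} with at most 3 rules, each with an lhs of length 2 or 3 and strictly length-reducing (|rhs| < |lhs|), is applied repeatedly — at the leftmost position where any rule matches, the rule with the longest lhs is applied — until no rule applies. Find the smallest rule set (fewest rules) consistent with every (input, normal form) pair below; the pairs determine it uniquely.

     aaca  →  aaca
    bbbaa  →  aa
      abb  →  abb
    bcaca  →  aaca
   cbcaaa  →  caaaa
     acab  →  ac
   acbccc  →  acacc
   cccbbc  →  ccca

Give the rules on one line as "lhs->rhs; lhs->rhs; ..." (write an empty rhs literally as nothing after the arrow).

  | aaca
  | bbbaa => bbaa => baa => aa
  | abb
  | bcaca => aaca

ba->a; bc->a; cab->c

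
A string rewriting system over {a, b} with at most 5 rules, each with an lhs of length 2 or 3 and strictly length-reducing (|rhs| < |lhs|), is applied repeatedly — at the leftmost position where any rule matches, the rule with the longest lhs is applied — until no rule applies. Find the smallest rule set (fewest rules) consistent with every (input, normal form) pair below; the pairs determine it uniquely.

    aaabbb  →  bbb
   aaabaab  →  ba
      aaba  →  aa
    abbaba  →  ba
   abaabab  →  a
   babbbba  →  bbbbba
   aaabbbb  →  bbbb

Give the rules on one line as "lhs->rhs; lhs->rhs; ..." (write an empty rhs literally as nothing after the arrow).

  | aaabbb => bbb
  | aaabaab => baab => ba
  | aaba => aa
  | abbaba => aaaba => ba

aaa->; ab->; abb->aa; bab->bb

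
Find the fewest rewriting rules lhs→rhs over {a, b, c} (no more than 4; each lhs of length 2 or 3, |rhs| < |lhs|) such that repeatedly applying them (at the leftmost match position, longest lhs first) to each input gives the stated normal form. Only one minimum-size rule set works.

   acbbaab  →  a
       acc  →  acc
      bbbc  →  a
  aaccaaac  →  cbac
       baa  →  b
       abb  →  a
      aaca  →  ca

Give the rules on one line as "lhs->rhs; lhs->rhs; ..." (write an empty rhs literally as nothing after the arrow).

  | acbbaab => acaab => abb => a
  | acc
  | bbbc => bc => a
  | aaccaaac => ccaaac => cbac

aa->; bb->; bc->a; caa->b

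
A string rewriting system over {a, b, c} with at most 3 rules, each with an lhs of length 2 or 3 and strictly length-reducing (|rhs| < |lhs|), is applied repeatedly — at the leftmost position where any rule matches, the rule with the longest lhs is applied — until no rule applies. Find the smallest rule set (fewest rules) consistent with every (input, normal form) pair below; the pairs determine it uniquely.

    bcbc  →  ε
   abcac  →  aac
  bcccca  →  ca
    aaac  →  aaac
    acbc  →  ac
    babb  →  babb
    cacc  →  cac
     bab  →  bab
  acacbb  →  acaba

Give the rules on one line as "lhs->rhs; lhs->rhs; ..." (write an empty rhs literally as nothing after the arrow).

bc->; cbb->ba; cc->c

  | bcbc => bc => ε
  | abcac => aac
  | bcccca => ccca => cca => ca
  | aaac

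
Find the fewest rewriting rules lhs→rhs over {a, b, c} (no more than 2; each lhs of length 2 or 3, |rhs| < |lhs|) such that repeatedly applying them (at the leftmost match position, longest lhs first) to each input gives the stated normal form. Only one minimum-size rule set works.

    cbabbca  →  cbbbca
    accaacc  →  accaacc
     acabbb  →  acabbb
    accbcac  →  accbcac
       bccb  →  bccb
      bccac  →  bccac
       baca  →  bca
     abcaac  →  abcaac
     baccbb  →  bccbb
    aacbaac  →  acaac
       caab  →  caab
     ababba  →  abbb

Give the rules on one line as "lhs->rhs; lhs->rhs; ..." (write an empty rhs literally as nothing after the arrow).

acb->c; ba->b

  | cbabbca => cbbbca
  | accaacc
  | acabbb
  | accbcac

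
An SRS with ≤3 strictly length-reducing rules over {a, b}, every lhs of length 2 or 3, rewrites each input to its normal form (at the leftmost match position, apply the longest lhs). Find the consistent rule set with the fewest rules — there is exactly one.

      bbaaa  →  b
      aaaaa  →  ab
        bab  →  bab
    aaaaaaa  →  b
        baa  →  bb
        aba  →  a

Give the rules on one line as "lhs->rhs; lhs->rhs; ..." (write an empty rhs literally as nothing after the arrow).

aa->b; aba->a; bba->ab

  | bbaaa => abaa => aa => b
  | aaaaa => baaa => bba => ab
  | bab
  | aaaaaaa => baaaaa => bbaaa => abaa => aa => b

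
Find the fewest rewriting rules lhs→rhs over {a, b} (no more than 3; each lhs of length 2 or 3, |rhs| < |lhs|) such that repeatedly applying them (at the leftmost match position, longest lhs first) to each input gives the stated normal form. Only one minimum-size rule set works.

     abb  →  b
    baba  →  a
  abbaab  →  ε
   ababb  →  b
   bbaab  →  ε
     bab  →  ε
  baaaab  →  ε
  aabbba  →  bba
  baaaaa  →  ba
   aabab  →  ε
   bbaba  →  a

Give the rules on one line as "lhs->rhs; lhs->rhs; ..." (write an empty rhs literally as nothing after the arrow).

aa->a; ab->; bab->ab

  | abb => b
  | baba => aba => a
  | abbaab => baab => bab => ab => ε
  | ababb => abb => b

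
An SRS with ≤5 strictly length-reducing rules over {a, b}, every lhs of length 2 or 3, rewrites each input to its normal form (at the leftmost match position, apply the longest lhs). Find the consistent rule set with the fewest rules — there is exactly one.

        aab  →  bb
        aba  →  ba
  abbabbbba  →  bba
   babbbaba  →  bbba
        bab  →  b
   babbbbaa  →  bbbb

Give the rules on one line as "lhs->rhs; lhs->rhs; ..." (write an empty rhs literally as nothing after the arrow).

aa->b; ab->; aba->ba; abb->

  | aab => bb
  | aba => ba
  | abbabbbba => abbbba => bba
  | babbbaba => bbaba => bbba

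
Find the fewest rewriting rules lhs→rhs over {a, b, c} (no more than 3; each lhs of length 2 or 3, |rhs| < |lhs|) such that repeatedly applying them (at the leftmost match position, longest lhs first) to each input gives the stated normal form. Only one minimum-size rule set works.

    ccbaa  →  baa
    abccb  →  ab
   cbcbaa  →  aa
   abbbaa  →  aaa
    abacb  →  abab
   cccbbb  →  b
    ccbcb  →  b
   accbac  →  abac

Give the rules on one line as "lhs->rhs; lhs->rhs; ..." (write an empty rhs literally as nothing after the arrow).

bb->b; bba->a; cb->b

  | ccbaa => cbaa => baa
  | abccb => abcb => abb => ab
  | cbcbaa => bcbaa => bbaa => aa
  | abbbaa => abbaa => aaa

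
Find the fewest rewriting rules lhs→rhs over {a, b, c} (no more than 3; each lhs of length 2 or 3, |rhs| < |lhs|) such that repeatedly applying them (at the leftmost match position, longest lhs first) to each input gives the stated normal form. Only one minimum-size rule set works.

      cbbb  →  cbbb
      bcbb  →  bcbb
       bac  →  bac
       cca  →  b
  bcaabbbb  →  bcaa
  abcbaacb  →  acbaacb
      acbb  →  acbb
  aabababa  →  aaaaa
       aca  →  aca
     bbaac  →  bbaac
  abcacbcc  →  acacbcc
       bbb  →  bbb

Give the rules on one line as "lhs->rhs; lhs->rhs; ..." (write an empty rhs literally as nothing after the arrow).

ab->a; cca->b

  | cbbb
  | bcbb
  | bac
  | cca => b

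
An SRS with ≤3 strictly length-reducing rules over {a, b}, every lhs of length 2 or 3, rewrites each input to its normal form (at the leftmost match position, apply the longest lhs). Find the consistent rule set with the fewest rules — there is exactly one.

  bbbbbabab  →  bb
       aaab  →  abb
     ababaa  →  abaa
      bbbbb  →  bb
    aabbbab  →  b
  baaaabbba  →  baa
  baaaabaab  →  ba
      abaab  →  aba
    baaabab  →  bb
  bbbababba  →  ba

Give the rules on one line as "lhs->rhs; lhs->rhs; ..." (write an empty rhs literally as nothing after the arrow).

aab->bb; bab->b; bbb->ba

  | bbbbbabab => babbabab => bbabab => bbab => bb
  | aaab => abb
  | ababaa => abaa
  | bbbbb => babb => bb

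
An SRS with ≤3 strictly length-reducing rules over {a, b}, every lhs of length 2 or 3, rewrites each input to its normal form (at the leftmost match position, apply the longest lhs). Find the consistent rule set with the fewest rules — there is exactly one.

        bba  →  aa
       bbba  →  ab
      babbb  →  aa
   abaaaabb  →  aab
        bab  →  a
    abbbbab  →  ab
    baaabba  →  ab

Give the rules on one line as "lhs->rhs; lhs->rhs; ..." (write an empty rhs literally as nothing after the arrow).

  | bba => aa
  | bbba => aba => ab
  | babbb => bbbb => abb => aa
  | abaaaabb => abaaabb => abaabb => ababb => abbb => aab

aaa->; ba->b; bb->a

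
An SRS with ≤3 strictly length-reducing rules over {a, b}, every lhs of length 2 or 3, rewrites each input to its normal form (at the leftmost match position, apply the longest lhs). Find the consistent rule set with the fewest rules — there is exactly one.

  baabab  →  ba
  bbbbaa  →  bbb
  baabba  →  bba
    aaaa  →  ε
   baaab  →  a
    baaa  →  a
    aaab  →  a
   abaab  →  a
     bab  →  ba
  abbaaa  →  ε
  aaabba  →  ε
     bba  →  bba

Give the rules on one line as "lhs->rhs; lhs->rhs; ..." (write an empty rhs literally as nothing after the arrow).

  | baabab => bab => ba
  | bbbbaa => bbb
  | baabba => bba
  | aaaa => aa => ε

aa->; ab->a; baa->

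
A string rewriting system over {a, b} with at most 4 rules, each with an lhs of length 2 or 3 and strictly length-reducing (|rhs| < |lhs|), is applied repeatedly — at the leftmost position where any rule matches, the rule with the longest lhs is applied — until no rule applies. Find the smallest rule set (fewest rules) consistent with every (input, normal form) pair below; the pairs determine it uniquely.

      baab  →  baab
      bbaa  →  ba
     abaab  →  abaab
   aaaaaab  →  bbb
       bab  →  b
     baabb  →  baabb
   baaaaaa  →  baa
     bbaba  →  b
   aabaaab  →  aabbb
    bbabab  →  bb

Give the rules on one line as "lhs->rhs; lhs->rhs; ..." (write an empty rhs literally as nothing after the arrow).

  | baab
  | bbaa => ba
  | abaab
  | aaaaaab => baaab => bbb

aaa->b; bab->b; bba->b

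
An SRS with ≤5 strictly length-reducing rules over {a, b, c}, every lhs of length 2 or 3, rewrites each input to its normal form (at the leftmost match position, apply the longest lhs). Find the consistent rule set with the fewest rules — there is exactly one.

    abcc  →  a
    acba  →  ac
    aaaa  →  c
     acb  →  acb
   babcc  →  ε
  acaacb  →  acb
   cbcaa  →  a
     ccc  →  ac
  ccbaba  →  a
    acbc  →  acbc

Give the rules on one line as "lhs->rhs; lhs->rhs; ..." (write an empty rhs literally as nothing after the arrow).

aa->c; ba->; ca->a; cc->a

  | abcc => aba => a
  | acba => ac
  | aaaa => caa => aa => c
  | acb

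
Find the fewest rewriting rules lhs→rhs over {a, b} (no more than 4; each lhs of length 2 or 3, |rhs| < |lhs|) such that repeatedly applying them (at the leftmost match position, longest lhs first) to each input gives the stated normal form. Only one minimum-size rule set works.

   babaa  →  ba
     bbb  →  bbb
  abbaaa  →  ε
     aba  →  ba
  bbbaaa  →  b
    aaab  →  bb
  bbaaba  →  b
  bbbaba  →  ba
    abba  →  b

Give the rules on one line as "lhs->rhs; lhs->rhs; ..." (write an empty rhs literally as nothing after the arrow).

aa->b; ab->b; baa->; bba->aa

  | babaa => bbaa => aaa => ba
  | bbb
  | abbaaa => bbaaa => aaaa => baa => ε
  | aba => ba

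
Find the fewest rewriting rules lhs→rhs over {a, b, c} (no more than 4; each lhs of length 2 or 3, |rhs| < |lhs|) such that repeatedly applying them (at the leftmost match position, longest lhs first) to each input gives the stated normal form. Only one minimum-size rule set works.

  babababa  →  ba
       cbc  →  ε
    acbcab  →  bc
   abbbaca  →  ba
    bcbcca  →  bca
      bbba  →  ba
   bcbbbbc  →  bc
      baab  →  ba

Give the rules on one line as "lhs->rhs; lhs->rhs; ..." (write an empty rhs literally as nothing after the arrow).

  | babababa => bababa => baba => ba
  | cbc => ac => ε
  | acbcab => bcab => bc
  | abbbaca => bbaca => baca => ba

ab->; ac->; bb->b; cb->a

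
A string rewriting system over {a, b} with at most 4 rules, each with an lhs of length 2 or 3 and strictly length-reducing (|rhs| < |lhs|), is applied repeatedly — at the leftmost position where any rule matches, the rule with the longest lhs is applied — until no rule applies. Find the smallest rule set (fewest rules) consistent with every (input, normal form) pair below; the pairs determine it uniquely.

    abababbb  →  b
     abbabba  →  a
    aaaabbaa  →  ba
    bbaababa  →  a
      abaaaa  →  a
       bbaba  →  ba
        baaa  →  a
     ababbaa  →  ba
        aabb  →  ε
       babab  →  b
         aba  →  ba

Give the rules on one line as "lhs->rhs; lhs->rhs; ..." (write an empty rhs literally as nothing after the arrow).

aa->a; aaa->ba; ab->b; bb->

  | abababbb => bababbb => bbabbb => abbb => bbb => b
  | abbabba => bbabba => abba => bba => a
  | aaaabbaa => baabbaa => babbaa => bbbaa => baa => ba
  | bbaababa => aababa => ababa => baba => bba => a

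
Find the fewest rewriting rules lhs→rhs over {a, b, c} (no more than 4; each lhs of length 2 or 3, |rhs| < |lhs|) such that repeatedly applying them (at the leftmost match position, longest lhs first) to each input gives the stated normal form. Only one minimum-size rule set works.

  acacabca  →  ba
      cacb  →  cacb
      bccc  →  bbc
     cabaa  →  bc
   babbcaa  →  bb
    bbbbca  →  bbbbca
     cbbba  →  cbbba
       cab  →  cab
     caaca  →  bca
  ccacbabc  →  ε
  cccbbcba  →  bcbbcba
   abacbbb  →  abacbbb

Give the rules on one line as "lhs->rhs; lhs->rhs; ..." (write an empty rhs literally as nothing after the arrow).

  | acacabca => acaccca => acabca => accca => abca => cca => ba
  | cacb
  | bccc => bbc
  | cabaa => cabc => ccc => bc

aa->c; abc->cc; bab->; cc->b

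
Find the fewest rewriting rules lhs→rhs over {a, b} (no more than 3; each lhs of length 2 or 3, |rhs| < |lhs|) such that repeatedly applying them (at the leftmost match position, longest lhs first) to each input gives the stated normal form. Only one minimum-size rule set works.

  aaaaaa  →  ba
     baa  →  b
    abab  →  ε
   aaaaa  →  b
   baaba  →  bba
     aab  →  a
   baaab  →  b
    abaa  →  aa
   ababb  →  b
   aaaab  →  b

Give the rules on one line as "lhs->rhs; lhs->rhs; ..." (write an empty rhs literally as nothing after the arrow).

aaa->b; ab->; baa->b

  | aaaaaa => baaa => ba
  | baa => b
  | abab => ab => ε
  | aaaaa => baa => b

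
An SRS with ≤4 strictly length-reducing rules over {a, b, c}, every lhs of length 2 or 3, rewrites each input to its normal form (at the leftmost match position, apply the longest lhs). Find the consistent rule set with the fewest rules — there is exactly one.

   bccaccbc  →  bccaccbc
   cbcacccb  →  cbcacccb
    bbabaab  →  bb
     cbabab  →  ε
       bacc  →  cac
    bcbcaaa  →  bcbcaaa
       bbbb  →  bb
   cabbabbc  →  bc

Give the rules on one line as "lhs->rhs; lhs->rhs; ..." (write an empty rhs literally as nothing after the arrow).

ab->b; bac->ca; bbb->ab; cab->

  | bccaccbc
  | cbcacccb
  | bbabaab => bbbaab => abaab => baab => bab => bb
  | cbabab => cbbab => cbbb => cab => ε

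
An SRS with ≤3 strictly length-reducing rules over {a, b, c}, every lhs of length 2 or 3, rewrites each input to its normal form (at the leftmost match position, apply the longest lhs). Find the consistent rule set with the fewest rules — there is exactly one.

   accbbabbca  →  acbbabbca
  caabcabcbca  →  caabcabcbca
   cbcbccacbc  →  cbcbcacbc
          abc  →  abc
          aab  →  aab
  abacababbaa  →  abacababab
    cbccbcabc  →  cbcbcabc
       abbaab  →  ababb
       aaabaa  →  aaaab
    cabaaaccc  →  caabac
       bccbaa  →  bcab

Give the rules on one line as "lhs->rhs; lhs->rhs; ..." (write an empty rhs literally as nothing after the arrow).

  | accbbabbca => acbbabbca
  | caabcabcbca
  | cbcbccacbc => cbcbcacbc
  | abc

baa->ab; cc->c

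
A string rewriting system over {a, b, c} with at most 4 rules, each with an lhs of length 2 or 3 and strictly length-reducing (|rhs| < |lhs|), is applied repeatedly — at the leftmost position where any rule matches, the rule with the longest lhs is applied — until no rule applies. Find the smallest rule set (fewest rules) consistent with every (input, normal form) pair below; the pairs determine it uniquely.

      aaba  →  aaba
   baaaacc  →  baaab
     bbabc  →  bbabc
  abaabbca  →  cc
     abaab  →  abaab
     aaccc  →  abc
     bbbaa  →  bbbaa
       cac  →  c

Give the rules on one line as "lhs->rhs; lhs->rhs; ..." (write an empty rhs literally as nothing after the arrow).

abb->cc; acc->b; ca->

  | aaba
  | baaaacc => baaab
  | bbabc
  | abaabbca => abaccca => abbca => ccca => cc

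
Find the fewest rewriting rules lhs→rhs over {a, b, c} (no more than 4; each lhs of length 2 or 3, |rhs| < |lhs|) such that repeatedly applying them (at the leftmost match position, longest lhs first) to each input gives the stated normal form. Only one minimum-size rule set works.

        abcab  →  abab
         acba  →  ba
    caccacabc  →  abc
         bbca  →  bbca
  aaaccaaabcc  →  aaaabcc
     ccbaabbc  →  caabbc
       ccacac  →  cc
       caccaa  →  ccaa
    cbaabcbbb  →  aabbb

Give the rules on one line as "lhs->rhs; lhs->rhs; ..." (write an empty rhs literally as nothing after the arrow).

ac->; cab->ab; cb->

  | abcab => abab
  | acba => ba
  | caccacabc => ccacabc => ccabc => cabc => abc
  | bbca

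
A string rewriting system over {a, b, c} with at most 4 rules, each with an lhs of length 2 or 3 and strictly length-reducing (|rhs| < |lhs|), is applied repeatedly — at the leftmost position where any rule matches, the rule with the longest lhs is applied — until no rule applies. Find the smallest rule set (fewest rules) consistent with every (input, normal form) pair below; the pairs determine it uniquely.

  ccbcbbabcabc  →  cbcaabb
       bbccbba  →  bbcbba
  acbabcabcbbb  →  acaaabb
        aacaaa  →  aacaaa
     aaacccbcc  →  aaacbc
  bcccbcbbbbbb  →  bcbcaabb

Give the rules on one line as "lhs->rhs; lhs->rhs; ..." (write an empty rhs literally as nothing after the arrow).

abc->bb; bbb->ab; cc->c

  | ccbcbbabcabc => cbcbbabcabc => cbcbbbbabc => cbcabbabc => cbcabbbb => cbcaabb
  | bbccbba => bbcbba
  | acbabcabcbbb => acbbbabcbbb => acababcbbb => acabbbbbb => acaabbbb => acaaabb
  | aacaaa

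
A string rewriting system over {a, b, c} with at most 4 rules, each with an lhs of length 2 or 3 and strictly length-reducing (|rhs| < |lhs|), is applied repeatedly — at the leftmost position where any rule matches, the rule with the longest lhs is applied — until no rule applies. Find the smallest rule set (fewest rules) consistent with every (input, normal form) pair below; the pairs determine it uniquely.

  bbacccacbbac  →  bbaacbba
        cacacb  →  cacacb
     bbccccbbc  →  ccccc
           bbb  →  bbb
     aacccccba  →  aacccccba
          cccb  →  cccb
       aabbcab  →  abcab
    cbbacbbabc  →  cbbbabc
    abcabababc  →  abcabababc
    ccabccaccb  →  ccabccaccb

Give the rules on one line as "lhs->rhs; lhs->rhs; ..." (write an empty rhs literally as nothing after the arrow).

  | bbacccacbbac => bbaccacbbac => bbacacbbac => bbaacbbac => bbaacbba
  | cacacb
  | bbccccbbc => ccccbbc => ccccc
  | bbb

abb->b; bac->ba; bbc->c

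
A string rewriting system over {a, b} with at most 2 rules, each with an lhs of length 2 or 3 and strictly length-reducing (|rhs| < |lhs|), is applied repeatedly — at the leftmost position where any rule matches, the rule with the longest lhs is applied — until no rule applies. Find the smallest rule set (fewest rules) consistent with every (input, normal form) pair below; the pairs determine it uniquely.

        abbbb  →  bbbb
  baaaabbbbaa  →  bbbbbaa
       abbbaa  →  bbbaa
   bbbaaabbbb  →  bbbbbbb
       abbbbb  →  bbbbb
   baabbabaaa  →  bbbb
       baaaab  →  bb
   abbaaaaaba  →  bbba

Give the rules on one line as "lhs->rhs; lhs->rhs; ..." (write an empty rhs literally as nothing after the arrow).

  | abbbb => bbbb
  | baaaabbbbaa => babbbbaa => bbbbbaa
  | abbbaa => bbbaa
  | bbbaaabbbb => bbbbbbb

aaa->; ab->b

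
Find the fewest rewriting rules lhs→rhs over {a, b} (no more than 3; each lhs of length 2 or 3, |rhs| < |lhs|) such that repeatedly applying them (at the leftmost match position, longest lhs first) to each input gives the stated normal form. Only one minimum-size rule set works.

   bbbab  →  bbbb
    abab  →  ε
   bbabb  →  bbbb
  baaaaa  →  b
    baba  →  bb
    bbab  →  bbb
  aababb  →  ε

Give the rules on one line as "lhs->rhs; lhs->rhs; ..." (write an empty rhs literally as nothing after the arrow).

  | bbbab => bbbb
  | abab => ab => ε
  | bbabb => bbbb
  | baaaaa => baaaa => baaa => baa => ba => b

ab->; ba->b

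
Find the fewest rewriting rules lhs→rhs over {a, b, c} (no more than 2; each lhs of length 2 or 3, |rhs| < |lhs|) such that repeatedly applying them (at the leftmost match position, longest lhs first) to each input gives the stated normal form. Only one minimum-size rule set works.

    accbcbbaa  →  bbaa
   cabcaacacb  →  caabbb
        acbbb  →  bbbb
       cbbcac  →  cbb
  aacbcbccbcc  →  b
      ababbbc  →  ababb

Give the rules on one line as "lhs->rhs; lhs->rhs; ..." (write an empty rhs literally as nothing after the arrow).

  | accbcbbaa => bcbcbbaa => bcbbaa => bbaa
  | cabcaacacb => caaacacb => caabacb => caabbb
  | acbbb => bbbb
  | cbbcac => cbac => cbb

ac->b; bc->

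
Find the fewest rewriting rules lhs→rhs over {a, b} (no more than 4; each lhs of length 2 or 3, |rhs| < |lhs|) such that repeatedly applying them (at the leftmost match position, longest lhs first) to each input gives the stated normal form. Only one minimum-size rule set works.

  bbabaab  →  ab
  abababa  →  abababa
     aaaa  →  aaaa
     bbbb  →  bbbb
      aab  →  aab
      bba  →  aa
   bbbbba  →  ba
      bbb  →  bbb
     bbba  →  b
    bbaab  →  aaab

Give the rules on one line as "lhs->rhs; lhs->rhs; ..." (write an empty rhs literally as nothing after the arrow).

abb->b; baa->b; bba->aa

  | bbabaab => aabaab => aabb => ab
  | abababa
  | aaaa
  | bbbb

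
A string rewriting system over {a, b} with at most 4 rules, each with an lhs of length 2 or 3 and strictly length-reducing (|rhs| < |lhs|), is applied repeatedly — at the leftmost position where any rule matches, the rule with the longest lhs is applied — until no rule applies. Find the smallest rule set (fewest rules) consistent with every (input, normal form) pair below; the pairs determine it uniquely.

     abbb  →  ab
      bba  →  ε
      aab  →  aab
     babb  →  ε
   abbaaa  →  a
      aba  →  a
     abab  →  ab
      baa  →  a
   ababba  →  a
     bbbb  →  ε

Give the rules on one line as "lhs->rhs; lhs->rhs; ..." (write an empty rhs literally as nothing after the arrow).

ba->; bb->; bba->bb

  | abbb => ab
  | bba => bb => ε
  | aab
  | babb => bb => ε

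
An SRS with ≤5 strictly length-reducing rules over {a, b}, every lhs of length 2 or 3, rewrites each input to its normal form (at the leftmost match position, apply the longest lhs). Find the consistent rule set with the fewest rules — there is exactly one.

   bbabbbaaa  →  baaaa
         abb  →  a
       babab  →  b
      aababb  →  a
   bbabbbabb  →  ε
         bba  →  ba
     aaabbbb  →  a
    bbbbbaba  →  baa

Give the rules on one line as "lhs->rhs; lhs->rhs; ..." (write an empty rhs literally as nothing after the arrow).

  | bbabbbaaa => babbbaaa => babbaaa => babaaa => baaaa
  | abb => ab => a
  | babab => baab => b
  | aababb => abb => ab => a

aab->; ab->a; bb->; bba->ba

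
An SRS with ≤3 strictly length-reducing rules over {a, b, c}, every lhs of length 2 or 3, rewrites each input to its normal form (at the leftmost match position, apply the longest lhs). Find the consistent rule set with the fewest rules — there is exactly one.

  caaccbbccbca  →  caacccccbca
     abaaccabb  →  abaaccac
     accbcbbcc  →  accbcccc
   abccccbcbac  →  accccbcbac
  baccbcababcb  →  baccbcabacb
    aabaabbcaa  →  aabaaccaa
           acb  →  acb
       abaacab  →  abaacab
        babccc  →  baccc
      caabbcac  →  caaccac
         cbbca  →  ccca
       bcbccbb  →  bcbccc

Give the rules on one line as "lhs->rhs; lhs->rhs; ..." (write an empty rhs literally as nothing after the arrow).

abc->ac; bb->c

  | caaccbbccbca => caacccccbca
  | abaaccabb => abaaccac
  | accbcbbcc => accbcccc
  | abccccbcbac => accccbcbac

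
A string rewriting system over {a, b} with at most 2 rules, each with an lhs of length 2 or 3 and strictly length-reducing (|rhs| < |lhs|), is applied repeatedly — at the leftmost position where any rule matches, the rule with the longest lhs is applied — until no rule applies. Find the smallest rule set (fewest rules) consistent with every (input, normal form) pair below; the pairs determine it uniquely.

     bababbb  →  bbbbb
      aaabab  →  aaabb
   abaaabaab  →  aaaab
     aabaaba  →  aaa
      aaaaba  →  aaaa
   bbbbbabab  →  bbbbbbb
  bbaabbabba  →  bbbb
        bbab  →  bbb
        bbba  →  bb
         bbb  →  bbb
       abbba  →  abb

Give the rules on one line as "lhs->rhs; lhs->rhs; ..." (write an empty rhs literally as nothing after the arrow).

  | bababbb => bbabbb => bbbbb
  | aaabab => aaabb
  | abaaabaab => aaabaab => aaaab
  | aabaaba => aaaba => aaa

ba->; bab->bb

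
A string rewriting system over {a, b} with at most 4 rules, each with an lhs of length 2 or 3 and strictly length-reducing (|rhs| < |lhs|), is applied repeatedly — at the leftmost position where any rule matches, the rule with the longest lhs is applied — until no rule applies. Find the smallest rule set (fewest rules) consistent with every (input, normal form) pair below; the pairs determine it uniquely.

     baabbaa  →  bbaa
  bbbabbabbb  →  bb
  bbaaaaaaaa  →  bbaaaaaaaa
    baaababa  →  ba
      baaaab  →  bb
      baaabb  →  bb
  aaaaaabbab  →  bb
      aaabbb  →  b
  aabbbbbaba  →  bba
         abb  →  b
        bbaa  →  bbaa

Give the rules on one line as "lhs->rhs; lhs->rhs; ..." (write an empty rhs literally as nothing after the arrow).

  | baabbaa => babaa => bbaa
  | bbbabbabbb => babbabbb => bbabbb => bbbb => bb
  | bbaaaaaaaa
  | baaababa => baababa => bababa => bbaba => bbba => ba

ab->b; abb->b; bbb->b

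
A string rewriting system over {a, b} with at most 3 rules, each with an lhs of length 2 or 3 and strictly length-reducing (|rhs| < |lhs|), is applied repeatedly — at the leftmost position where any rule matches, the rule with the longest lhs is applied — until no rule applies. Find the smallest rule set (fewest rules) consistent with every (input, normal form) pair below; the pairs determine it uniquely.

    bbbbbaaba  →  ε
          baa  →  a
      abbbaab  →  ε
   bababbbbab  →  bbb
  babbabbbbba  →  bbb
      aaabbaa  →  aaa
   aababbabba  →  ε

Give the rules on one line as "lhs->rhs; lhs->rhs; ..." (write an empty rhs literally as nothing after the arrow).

ab->; ba->; bba->

  | bbbbbaaba => bbbaba => bba => ε
  | baa => a
  | abbbaab => bbaab => ab => ε
  | bababbbbab => babbbbab => bbbbab => bbb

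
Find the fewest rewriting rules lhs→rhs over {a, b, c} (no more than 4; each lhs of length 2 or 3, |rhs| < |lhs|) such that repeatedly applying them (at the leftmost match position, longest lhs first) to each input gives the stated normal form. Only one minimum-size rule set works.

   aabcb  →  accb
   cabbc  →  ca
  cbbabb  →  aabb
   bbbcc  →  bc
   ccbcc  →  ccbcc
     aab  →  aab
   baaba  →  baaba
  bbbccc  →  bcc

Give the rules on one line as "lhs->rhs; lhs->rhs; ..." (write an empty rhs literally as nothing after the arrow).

abc->cc; bbc->; cbb->a

  | aabcb => accb
  | cabbc => ca
  | cbbabb => aabb
  | bbbcc => bc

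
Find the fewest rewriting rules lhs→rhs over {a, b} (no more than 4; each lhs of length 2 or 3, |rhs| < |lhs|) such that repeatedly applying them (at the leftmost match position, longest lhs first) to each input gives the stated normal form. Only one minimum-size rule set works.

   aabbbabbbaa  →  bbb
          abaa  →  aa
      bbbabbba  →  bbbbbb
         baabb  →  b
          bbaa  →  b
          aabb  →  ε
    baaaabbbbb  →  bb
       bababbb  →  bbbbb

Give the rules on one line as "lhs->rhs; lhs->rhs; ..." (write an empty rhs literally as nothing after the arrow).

  | aabbbabbbaa => abbabbbaa => babbbaa => bbbbaa => bbba => bbb
  | abaa => aa
  | bbbabbba => bbbbbba => bbbbbb
  | baabb => abb => b

ab->; ba->b; baa->a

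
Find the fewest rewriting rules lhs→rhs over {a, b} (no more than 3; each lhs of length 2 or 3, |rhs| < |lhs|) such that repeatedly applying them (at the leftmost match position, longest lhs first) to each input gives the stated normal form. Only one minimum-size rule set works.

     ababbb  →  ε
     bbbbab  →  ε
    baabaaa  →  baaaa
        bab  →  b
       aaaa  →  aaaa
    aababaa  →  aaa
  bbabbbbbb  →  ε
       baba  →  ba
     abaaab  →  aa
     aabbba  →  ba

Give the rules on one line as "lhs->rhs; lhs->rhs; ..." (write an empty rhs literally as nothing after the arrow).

ab->; bb->; bbb->bb

  | ababbb => abbb => bb => ε
  | bbbbab => bbbab => bbab => ab => ε
  | baabaaa => baaaa
  | bab => b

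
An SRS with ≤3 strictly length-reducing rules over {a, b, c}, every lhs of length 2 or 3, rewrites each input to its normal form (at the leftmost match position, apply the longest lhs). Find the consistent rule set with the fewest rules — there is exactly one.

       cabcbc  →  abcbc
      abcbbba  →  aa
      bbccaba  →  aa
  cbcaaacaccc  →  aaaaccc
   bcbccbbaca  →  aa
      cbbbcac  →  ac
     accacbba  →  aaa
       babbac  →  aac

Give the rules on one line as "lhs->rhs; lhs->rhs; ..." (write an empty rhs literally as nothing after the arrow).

  | cabcbc => abcbc
  | abcbbba => abcbba => abcba => abca => aba => aa
  | bbccaba => bbcaba => bbaba => baba => aba => aa
  | cbcaaacaccc => cbaaacaccc => caaacaccc => aaacaccc => aaaaccc

ba->a; ca->a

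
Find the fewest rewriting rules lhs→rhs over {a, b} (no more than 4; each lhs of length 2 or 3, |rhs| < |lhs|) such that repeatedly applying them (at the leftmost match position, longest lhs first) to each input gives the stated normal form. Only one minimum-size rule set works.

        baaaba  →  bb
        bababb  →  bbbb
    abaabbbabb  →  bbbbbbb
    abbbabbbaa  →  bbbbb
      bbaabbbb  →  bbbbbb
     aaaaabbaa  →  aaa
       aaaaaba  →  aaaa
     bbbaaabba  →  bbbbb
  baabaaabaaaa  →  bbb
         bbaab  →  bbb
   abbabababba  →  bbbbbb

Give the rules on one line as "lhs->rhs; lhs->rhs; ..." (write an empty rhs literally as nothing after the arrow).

  | baaaba => baaba => baba => bba => bb
  | bababb => bbabb => bbbb
  | abaabbbabb => bbabbbabb => bbbbbabb => bbbbbbb
  | abbbabbbaa => abbabbbaa => ababbbaa => bbbbbaa => bbbbba => bbbbb

ab->a; aba->bb; ba->b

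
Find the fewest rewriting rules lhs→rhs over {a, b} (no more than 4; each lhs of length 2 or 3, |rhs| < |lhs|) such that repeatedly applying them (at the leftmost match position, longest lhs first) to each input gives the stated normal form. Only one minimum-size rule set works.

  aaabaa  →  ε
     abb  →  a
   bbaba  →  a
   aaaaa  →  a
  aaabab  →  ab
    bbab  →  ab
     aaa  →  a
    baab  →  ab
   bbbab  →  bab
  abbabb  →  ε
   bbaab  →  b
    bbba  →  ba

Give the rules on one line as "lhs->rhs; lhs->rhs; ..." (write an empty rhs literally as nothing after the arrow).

  | aaabaa => abaa => aa => ε
  | abb => a
  | bbaba => aba => a
  | aaaaa => aaa => a

aa->; aba->a; baa->a; bb->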